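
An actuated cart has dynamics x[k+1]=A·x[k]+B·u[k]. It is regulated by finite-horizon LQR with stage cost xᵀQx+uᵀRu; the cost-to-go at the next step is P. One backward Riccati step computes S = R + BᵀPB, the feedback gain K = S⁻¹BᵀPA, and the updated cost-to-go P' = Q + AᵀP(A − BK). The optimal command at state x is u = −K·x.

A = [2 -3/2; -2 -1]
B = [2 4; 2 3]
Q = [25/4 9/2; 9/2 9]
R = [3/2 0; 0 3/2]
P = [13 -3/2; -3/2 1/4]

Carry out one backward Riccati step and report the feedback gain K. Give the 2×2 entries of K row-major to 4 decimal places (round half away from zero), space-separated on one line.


0.1474 -0.1428 0.5294 -0.3069

BᵀP = [23.0000 -2.5000; 47.5000 -5.2500]
S = R + BᵀPB = [3/2 0; 0 3/2] + [41.0000 84.5000; 84.5000 174.2500] = [42.5000 84.5000; 84.5000 175.7500]
BᵀPA = [51.0000 -32.0000; 105.5000 -66.0000]
K = S⁻¹·BᵀPA = [0.1474 -0.1428; 0.5294 -0.3069]
A−BK = [-0.4125 0.0131; -3.8830 0.2062]
AᵀP(A−BK) = [1.6293 -0.3418; -0.3418 0.1766]
P' = Q + AᵀP(A−BK) = [7.8793 4.1582; 4.1582 9.1766]
tr(P') = 17.0559


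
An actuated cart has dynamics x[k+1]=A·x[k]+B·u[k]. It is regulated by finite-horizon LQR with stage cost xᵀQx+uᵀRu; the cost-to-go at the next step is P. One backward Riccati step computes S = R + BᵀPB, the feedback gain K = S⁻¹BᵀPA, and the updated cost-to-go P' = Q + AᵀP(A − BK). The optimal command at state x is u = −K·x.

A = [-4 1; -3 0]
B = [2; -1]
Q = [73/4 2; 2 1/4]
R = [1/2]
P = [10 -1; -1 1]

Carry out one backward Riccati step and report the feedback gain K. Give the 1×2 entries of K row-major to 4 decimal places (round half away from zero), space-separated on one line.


BᵀP = [21.0000 -3.0000]
S = R + BᵀPB = [1/2] + [45.0000] = [45.5000]
BᵀPA = [-75.0000 21.0000]
K = S⁻¹·BᵀPA = [-1.6484 0.4615]
A−BK = [-0.7033 0.0769; -4.6484 0.4615]
AᵀP(A−BK) = [21.3736 -2.3846; -2.3846 0.3077]
P' = Q + AᵀP(A−BK) = [39.6236 -0.3846; -0.3846 0.5577]
tr(P') = 40.1813

-1.6484 0.4615


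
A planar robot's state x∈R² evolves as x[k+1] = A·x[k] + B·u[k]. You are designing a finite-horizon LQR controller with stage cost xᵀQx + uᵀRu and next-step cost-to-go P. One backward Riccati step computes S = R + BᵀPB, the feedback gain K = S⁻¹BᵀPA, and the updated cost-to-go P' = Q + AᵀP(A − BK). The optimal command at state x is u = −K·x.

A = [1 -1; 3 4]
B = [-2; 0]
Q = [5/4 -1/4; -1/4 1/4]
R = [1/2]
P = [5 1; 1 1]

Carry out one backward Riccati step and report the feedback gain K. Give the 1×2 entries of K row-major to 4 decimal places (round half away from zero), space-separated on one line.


-0.7805 0.0976

BᵀP = [-10.0000 -2.0000]
S = R + BᵀPB = [1/2] + [20.0000] = [20.5000]
BᵀPA = [-16.0000 2.0000]
K = S⁻¹·BᵀPA = [-0.7805 0.0976]
A−BK = [-0.5610 -0.8049; 3.0000 4.0000]
AᵀP(A−BK) = [7.5122 9.5610; 9.5610 12.8049]
P' = Q + AᵀP(A−BK) = [8.7622 9.3110; 9.3110 13.0549]
tr(P') = 21.8171


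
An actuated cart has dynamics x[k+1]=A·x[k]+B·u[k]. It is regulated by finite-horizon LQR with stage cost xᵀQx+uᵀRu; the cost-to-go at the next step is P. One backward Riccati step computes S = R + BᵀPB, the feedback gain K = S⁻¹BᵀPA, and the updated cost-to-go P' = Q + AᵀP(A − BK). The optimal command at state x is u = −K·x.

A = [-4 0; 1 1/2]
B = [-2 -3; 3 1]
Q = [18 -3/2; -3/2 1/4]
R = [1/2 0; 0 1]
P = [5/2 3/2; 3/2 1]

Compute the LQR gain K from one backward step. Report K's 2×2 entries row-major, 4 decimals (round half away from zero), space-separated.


0.0119 0.1250 1.3214 -0.1250

BᵀP = [-0.5000 0.0000; -6.0000 -3.5000]
S = R + BᵀPB = [1/2 0; 0 1] + [1.0000 1.5000; 1.5000 14.5000] = [1.5000 1.5000; 1.5000 15.5000]
BᵀPA = [2.0000 0.0000; 20.5000 -1.7500]
K = S⁻¹·BᵀPA = [0.0119 0.1250; 1.3214 -0.1250]
A−BK = [-0.0119 -0.1250; -0.3571 0.2500]
AᵀP(A−BK) = [1.8869 -0.1875; -0.1875 0.0313]
P' = Q + AᵀP(A−BK) = [19.8869 -1.6875; -1.6875 0.2813]
tr(P') = 20.1682


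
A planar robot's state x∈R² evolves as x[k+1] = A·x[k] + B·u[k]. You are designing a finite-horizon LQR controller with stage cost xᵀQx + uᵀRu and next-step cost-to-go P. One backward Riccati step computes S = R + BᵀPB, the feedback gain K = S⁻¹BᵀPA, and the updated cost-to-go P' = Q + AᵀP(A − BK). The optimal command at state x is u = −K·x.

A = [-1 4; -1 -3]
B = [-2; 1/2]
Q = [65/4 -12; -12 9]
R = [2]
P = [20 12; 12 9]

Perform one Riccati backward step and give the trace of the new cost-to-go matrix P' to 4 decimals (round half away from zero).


44.0550

BᵀP = [-34.0000 -19.5000]
S = R + BᵀPB = [2] + [58.2500] = [60.2500]
BᵀPA = [53.5000 -77.5000]
K = S⁻¹·BᵀPA = [0.8880 -1.2863]
A−BK = [0.7759 1.4274; -1.4440 -2.3568]
AᵀP(A−BK) = [5.4938 3.8174; 3.8174 13.3112]
P' = Q + AᵀP(A−BK) = [21.7438 -8.1826; -8.1826 22.3112]
tr(P') = 44.0550


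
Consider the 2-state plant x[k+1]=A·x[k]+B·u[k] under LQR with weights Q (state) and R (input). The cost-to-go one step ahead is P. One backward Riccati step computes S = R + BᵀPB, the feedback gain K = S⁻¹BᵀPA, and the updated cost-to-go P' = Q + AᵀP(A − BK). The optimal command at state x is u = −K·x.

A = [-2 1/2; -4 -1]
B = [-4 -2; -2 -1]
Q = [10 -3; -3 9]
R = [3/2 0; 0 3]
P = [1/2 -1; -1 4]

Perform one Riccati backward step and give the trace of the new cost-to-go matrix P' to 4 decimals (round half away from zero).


BᵀP = [0.0000 -4.0000; 0.0000 -2.0000]
S = R + BᵀPB = [3/2 0; 0 3] + [8.0000 4.0000; 4.0000 2.0000] = [9.5000 4.0000; 4.0000 5.0000]
BᵀPA = [16.0000 4.0000; 8.0000 2.0000]
K = S⁻¹·BᵀPA = [1.5238 0.3810; 0.3810 0.0952]
A−BK = [4.8571 2.2143; -0.5714 -0.1429]
AᵀP(A−BK) = [22.5714 8.6429; 8.6429 3.4107]
P' = Q + AᵀP(A−BK) = [32.5714 5.6429; 5.6429 12.4107]
tr(P') = 44.9821

44.9821


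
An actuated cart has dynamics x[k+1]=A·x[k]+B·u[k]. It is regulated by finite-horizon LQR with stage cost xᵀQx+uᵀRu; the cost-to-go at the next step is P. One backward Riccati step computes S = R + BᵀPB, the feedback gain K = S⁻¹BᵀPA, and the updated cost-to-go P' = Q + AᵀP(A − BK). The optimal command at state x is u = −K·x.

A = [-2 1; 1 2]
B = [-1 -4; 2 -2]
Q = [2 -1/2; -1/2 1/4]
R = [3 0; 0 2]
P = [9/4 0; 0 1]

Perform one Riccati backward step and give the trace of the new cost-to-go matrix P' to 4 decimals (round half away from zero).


4.6847

BᵀP = [-2.2500 2.0000; -9.0000 -2.0000]
S = R + BᵀPB = [3 0; 0 2] + [6.2500 5.0000; 5.0000 40.0000] = [9.2500 5.0000; 5.0000 42.0000]
BᵀPA = [6.5000 1.7500; 16.0000 -13.0000]
K = S⁻¹·BᵀPA = [0.5309 0.3810; 0.3177 -0.3549]
A−BK = [-0.1981 -0.0385; 0.5736 0.5282]
AᵀP(A−BK) = [1.4649 0.7015; 0.7015 0.9697]
P' = Q + AᵀP(A−BK) = [3.4649 0.2015; 0.2015 1.2197]
tr(P') = 4.6847


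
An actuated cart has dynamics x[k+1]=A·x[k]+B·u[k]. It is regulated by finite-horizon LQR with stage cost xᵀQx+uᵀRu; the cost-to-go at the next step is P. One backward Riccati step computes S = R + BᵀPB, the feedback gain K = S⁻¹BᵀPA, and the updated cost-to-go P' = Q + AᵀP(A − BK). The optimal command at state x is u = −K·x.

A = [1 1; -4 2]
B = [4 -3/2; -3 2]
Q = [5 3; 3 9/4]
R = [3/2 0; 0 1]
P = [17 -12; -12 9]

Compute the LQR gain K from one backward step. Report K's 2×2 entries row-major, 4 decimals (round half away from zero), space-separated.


BᵀP = [104.0000 -75.0000; -49.5000 36.0000]
S = R + BᵀPB = [3/2 0; 0 1] + [641.0000 -306.0000; -306.0000 146.2500] = [642.5000 -306.0000; -306.0000 147.2500]
BᵀPA = [404.0000 -46.0000; -193.5000 22.5000]
K = S⁻¹·BᵀPA = [0.2860 0.1147; -0.7198 0.3912]
A−BK = [-1.2236 1.1279; -1.7025 1.5618]
AᵀP(A−BK) = [2.1834 -1.6495; -1.6495 1.4751]
P' = Q + AᵀP(A−BK) = [7.1834 1.3505; 1.3505 3.7251]
tr(P') = 10.9085

0.2860 0.1147 -0.7198 0.3912


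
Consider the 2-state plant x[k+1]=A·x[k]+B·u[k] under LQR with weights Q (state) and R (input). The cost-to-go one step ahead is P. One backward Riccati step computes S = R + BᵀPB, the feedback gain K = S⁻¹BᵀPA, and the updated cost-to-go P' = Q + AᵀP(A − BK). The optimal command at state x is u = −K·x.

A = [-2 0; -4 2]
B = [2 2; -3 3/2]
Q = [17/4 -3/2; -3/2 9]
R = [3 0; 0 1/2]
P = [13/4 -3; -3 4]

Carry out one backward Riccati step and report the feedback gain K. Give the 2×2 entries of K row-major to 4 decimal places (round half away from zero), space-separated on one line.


0.5276 -0.4263 -1.3579 0.3789

BᵀP = [15.5000 -18.0000; 2.0000 0.0000]
S = R + BᵀPB = [3 0; 0 1/2] + [85.0000 4.0000; 4.0000 4.0000] = [88.0000 4.0000; 4.0000 4.5000]
BᵀPA = [41.0000 -36.0000; -4.0000 0.0000]
K = S⁻¹·BᵀPA = [0.5276 -0.4263; -1.3579 0.3789]
A−BK = [-0.3395 0.0947; -0.3803 0.1526]
AᵀP(A−BK) = [1.9355 -1.0053; -1.0053 0.6526]
P' = Q + AᵀP(A−BK) = [6.1855 -2.5053; -2.5053 9.6526]
tr(P') = 15.8382


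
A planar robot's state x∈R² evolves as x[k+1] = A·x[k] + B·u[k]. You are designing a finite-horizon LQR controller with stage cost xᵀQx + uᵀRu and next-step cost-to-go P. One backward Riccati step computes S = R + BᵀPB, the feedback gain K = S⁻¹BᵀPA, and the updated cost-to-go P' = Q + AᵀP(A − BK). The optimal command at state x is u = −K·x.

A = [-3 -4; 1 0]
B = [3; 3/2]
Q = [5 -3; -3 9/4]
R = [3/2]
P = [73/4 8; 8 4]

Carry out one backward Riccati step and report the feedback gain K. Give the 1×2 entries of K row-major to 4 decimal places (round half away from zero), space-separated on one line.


-0.6900 -1.0821

BᵀP = [66.7500 30.0000]
S = R + BᵀPB = [3/2] + [245.2500] = [246.7500]
BᵀPA = [-170.2500 -267.0000]
K = S⁻¹·BᵀPA = [-0.6900 -1.0821]
A−BK = [-0.9301 -0.7538; 2.0350 1.6231]
AᵀP(A−BK) = [2.7827 2.7781; 2.7781 3.0881]
P' = Q + AᵀP(A−BK) = [7.7827 -0.2219; -0.2219 5.3381]
tr(P') = 13.1208


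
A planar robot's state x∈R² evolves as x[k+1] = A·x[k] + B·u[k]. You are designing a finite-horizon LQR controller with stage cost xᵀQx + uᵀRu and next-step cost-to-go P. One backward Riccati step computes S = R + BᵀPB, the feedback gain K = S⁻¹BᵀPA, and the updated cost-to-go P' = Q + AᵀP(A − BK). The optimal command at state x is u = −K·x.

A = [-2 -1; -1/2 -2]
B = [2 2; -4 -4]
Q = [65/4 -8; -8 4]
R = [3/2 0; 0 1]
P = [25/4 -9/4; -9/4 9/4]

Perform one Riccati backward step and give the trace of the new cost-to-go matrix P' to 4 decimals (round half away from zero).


33.7888

BᵀP = [21.5000 -13.5000; 21.5000 -13.5000]
S = R + BᵀPB = [3/2 0; 0 1] + [97.0000 97.0000; 97.0000 97.0000] = [98.5000 97.0000; 97.0000 98.0000]
BᵀPA = [-36.2500 5.5000; -36.2500 5.5000]
K = S⁻¹·BᵀPA = [-0.1486 0.0225; -0.2228 0.0338]
A−BK = [-1.2572 -1.1127; -1.9857 -1.7746]
AᵀP(A−BK) = [7.5987 6.6678; 6.6678 5.9401]
P' = Q + AᵀP(A−BK) = [23.8487 -1.3322; -1.3322 9.9401]
tr(P') = 33.7888


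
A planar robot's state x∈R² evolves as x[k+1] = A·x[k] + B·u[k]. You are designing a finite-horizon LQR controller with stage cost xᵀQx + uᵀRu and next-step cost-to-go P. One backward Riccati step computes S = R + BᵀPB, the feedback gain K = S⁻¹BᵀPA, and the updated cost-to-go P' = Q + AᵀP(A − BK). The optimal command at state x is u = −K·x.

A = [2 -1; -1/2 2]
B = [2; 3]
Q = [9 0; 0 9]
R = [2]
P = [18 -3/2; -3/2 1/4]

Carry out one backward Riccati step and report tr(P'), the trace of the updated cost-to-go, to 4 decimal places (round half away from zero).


BᵀP = [31.5000 -2.2500]
S = R + BᵀPB = [2] + [56.2500] = [58.2500]
BᵀPA = [64.1250 -36.0000]
K = S⁻¹·BᵀPA = [1.1009 -0.6180]
A−BK = [-0.2017 0.2361; -3.8026 3.8541]
AᵀP(A−BK) = [4.4700 -3.3691; -3.3691 2.7511]
P' = Q + AᵀP(A−BK) = [13.4700 -3.3691; -3.3691 11.7511]
tr(P') = 25.2210

25.2210


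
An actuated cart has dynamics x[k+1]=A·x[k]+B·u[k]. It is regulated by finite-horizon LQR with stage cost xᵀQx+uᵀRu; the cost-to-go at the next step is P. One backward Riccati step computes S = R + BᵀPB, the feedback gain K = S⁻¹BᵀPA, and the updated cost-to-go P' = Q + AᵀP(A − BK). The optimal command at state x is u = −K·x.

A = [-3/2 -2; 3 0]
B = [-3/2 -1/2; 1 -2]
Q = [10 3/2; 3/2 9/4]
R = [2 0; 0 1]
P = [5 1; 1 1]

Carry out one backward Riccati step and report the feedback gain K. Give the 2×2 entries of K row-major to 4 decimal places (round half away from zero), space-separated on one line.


0.9532 0.9231 -0.5819 0.6154

BᵀP = [-6.5000 -0.5000; -4.5000 -2.5000]
S = R + BᵀPB = [2 0; 0 1] + [9.2500 4.2500; 4.2500 7.2500] = [11.2500 4.2500; 4.2500 8.2500]
BᵀPA = [8.2500 13.0000; -0.7500 9.0000]
K = S⁻¹·BᵀPA = [0.9532 0.9231; -0.5819 0.6154]
A−BK = [-0.3612 -0.3077; 0.8829 0.3077]
AᵀP(A−BK) = [2.9498 1.8462; 1.8462 2.4615]
P' = Q + AᵀP(A−BK) = [12.9498 3.3462; 3.3462 4.7115]
tr(P') = 17.6614


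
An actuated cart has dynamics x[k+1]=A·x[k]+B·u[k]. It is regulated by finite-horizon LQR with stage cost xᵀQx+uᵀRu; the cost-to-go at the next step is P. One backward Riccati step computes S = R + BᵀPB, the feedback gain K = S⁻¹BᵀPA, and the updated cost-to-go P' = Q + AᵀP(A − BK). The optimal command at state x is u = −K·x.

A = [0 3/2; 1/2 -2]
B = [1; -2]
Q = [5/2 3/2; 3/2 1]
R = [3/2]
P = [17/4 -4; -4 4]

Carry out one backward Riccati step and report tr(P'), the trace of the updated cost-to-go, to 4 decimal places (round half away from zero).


5.5422

BᵀP = [12.2500 -12.0000]
S = R + BᵀPB = [3/2] + [36.2500] = [37.7500]
BᵀPA = [-6.0000 42.3750]
K = S⁻¹·BᵀPA = [-0.1589 1.1225]
A−BK = [0.1589 0.3775; 0.1821 0.2450]
AᵀP(A−BK) = [0.0464 -0.2649; -0.2649 1.9959]
P' = Q + AᵀP(A−BK) = [2.5464 1.2351; 1.2351 2.9959]
tr(P') = 5.5422


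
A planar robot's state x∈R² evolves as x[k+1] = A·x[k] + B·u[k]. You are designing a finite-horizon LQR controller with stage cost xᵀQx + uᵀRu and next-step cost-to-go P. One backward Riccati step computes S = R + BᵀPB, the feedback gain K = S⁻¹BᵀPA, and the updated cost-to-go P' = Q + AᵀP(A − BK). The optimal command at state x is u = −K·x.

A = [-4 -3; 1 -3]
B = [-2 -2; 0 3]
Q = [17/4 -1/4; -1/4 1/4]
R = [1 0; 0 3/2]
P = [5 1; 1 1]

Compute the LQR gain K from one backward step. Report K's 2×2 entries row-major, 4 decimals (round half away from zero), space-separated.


BᵀP = [-10.0000 -2.0000; -7.0000 1.0000]
S = R + BᵀPB = [1 0; 0 3/2] + [20.0000 14.0000; 14.0000 17.0000] = [21.0000 14.0000; 14.0000 18.5000]
BᵀPA = [38.0000 36.0000; 29.0000 18.0000]
K = S⁻¹·BᵀPA = [1.5429 2.1506; 0.4000 -0.6545]
A−BK = [-0.1143 -0.0078; -0.2000 -1.0364]
AᵀP(A−BK) = [2.7714 3.2571; 3.2571 6.3584]
P' = Q + AᵀP(A−BK) = [7.0214 3.0071; 3.0071 6.6084]
tr(P') = 13.6299

1.5429 2.1506 0.4000 -0.6545


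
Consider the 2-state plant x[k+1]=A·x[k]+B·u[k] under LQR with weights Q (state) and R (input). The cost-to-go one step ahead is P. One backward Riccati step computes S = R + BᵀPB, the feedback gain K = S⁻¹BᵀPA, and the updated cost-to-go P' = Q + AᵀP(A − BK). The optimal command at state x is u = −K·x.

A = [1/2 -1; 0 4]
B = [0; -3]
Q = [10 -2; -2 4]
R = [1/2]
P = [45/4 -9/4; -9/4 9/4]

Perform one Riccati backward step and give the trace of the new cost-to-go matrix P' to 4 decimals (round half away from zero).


BᵀP = [6.7500 -6.7500]
S = R + BᵀPB = [1/2] + [20.2500] = [20.7500]
BᵀPA = [3.3750 -33.7500]
K = S⁻¹·BᵀPA = [0.1627 -1.6265]
A−BK = [0.5000 -1.0000; 0.4880 -0.8795]
AᵀP(A−BK) = [2.2636 -4.6355; -4.6355 10.3554]
P' = Q + AᵀP(A−BK) = [12.2636 -6.6355; -6.6355 14.3554]
tr(P') = 26.6190

26.6190


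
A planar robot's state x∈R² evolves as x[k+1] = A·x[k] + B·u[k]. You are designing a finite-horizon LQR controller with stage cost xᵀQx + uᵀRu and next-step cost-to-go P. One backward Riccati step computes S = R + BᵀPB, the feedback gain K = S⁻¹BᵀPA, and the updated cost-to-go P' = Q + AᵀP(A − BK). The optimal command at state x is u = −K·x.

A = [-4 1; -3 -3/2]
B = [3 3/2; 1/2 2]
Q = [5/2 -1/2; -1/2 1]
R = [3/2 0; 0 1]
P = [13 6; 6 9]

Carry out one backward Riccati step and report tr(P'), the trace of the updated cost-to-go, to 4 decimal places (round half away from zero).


7.6017

BᵀP = [42.0000 22.5000; 31.5000 27.0000]
S = R + BᵀPB = [3/2 0; 0 1] + [137.2500 108.0000; 108.0000 101.2500] = [138.7500 108.0000; 108.0000 102.2500]
BᵀPA = [-235.5000 8.2500; -207.0000 -9.0000]
K = S⁻¹·BᵀPA = [-0.6832 0.7196; -1.3028 -0.8480]
A−BK = [0.0039 0.1134; -0.0528 -0.1637]
AᵀP(A−BK) = [2.4203 0.4112; 0.4112 1.6814]
P' = Q + AᵀP(A−BK) = [4.9203 -0.0888; -0.0888 2.6814]
tr(P') = 7.6017


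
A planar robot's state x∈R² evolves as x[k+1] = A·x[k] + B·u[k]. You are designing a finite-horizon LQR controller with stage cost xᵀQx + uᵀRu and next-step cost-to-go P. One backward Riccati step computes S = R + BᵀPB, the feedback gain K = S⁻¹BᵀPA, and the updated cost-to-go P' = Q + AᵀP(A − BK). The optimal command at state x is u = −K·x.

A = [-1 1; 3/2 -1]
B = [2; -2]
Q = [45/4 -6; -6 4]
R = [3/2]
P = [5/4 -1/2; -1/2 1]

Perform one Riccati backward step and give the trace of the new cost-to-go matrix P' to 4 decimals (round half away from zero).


BᵀP = [3.5000 -3.0000]
S = R + BᵀPB = [3/2] + [13.0000] = [14.5000]
BᵀPA = [-8.0000 6.5000]
K = S⁻¹·BᵀPA = [-0.5517 0.4483]
A−BK = [0.1034 0.1034; 0.3966 -0.1034]
AᵀP(A−BK) = [0.5862 -0.4138; -0.4138 0.3362]
P' = Q + AᵀP(A−BK) = [11.8362 -6.4138; -6.4138 4.3362]
tr(P') = 16.1724

16.1724


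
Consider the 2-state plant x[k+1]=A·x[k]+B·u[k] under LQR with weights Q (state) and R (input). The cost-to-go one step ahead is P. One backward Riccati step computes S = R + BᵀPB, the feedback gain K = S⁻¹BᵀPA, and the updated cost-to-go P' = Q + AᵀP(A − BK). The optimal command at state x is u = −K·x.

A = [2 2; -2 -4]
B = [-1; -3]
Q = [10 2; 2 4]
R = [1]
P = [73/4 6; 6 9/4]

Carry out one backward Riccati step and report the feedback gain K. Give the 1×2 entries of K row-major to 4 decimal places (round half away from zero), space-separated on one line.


-0.6225 -0.2848

BᵀP = [-36.2500 -12.7500]
S = R + BᵀPB = [1] + [74.5000] = [75.5000]
BᵀPA = [-47.0000 -21.5000]
K = S⁻¹·BᵀPA = [-0.6225 -0.2848]
A−BK = [1.3775 1.7152; -3.8675 -4.8543]
AᵀP(A−BK) = [4.7417 5.6159; 5.6159 6.8775]
P' = Q + AᵀP(A−BK) = [14.7417 7.6159; 7.6159 10.8775]
tr(P') = 25.6192


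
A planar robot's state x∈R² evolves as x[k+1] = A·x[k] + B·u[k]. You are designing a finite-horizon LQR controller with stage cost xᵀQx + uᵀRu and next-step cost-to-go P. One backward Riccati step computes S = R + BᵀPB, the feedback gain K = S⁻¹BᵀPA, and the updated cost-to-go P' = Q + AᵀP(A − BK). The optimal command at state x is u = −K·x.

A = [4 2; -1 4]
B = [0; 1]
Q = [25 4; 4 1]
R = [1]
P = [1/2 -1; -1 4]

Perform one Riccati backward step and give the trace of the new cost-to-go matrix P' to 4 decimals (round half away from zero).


44.0000

BᵀP = [-1.0000 4.0000]
S = R + BᵀPB = [1] + [4.0000] = [5.0000]
BᵀPA = [-8.0000 14.0000]
K = S⁻¹·BᵀPA = [-1.6000 2.8000]
A−BK = [4.0000 2.0000; 0.6000 1.2000]
AᵀP(A−BK) = [7.2000 -3.6000; -3.6000 10.8000]
P' = Q + AᵀP(A−BK) = [32.2000 0.4000; 0.4000 11.8000]
tr(P') = 44.0000


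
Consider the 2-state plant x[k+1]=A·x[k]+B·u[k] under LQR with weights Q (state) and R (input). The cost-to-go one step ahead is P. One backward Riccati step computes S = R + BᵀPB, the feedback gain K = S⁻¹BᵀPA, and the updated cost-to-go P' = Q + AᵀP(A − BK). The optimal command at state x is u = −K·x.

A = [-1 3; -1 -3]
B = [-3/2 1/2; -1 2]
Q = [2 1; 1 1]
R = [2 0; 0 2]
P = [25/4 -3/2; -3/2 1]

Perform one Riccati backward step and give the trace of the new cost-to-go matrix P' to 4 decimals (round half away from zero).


26.6380

BᵀP = [-7.8750 1.2500; 0.1250 1.2500]
S = R + BᵀPB = [2 0; 0 2] + [10.5625 -1.4375; -1.4375 2.5625] = [12.5625 -1.4375; -1.4375 4.5625]
BᵀPA = [6.6250 -27.3750; -1.3750 -3.3750]
K = S⁻¹·BᵀPA = [0.5113 -2.3484; -0.1403 -1.4796]
A−BK = [-0.1629 0.2172; -0.2081 -2.3891]
AᵀP(A−BK) = [0.6697 -2.2262; -2.2262 22.9683]
P' = Q + AᵀP(A−BK) = [2.6697 -1.2262; -1.2262 23.9683]
tr(P') = 26.6380


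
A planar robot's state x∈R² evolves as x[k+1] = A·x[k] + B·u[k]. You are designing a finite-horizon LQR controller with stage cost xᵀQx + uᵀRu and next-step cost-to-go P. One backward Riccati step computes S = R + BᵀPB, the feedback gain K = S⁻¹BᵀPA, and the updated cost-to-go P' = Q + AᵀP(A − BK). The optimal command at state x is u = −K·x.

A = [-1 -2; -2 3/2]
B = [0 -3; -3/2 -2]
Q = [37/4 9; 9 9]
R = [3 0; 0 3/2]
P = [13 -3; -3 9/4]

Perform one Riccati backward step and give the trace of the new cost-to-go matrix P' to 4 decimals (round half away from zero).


BᵀP = [4.5000 -3.3750; -33.0000 4.5000]
S = R + BᵀPB = [3 0; 0 3/2] + [5.0625 -6.7500; -6.7500 90.0000] = [8.0625 -6.7500; -6.7500 91.5000]
BᵀPA = [2.2500 -14.0625; 24.0000 72.7500]
K = S⁻¹·BᵀPA = [0.5315 -1.1495; 0.3015 0.7103]
A−BK = [-0.0955 0.1308; -0.5998 1.1963]
AᵀP(A−BK) = [1.5681 -2.7103; -2.7103 7.2243]
P' = Q + AᵀP(A−BK) = [10.8181 6.2897; 6.2897 16.2243]
tr(P') = 27.0424

27.0424


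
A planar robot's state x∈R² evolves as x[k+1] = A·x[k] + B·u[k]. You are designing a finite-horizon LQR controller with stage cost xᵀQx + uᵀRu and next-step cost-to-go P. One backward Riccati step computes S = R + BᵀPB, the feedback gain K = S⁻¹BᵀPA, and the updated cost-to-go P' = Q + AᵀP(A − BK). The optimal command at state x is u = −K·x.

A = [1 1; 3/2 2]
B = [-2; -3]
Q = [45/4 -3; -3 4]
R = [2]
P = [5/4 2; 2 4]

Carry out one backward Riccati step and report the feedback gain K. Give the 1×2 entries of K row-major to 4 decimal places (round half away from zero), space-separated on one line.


BᵀP = [-8.5000 -16.0000]
S = R + BᵀPB = [2] + [65.0000] = [67.0000]
BᵀPA = [-32.5000 -40.5000]
K = S⁻¹·BᵀPA = [-0.4851 -0.6045]
A−BK = [0.0299 -0.2090; 0.0448 0.1866]
AᵀP(A−BK) = [0.4851 0.6045; 0.6045 0.7687]
P' = Q + AᵀP(A−BK) = [11.7351 -2.3955; -2.3955 4.7687]
tr(P') = 16.5037

-0.4851 -0.6045


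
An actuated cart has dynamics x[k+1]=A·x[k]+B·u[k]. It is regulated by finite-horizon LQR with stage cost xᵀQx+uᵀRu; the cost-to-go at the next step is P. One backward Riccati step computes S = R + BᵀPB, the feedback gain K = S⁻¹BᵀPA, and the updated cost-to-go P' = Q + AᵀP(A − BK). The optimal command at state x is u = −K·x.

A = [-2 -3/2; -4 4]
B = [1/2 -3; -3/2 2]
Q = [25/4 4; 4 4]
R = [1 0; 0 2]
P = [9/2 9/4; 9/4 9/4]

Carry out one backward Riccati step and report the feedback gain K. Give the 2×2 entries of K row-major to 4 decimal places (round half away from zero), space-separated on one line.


BᵀP = [-1.1250 -2.2500; -9.0000 -2.2500]
S = R + BᵀPB = [1 0; 0 2] + [2.8125 -1.1250; -1.1250 22.5000] = [3.8125 -1.1250; -1.1250 24.5000]
BᵀPA = [11.2500 -7.3125; 27.0000 4.5000]
K = S⁻¹·BᵀPA = [3.3210 -1.8894; 1.2545 0.0969]
A−BK = [0.1031 -0.2645; -1.5276 0.9720]
AᵀP(A−BK) = [18.7662 -8.3605; -8.3605 4.8724]
P' = Q + AᵀP(A−BK) = [25.0162 -4.3605; -4.3605 8.8724]
tr(P') = 33.8885

3.3210 -1.8894 1.2545 0.0969


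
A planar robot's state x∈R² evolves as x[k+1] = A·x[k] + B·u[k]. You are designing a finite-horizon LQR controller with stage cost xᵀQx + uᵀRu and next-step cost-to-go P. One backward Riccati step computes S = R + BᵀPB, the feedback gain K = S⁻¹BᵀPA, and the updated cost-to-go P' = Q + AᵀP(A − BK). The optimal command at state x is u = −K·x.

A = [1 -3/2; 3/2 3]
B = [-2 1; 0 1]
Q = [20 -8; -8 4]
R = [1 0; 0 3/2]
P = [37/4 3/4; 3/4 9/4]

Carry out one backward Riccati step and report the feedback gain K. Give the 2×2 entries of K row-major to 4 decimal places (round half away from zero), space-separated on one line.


-0.0720 1.4379 0.9007 1.5695

BᵀP = [-18.5000 -1.5000; 10.0000 3.0000]
S = R + BᵀPB = [1 0; 0 3/2] + [37.0000 -20.0000; -20.0000 13.0000] = [38.0000 -20.0000; -20.0000 14.5000]
BᵀPA = [-20.7500 23.2500; 14.5000 -6.0000]
K = S⁻¹·BᵀPA = [-0.0720 1.4379; 0.9007 1.5695]
A−BK = [-0.0447 -0.1937; 0.5993 1.4305]
AᵀP(A−BK) = [2.0085 3.8909; 3.8909 10.2982]
P' = Q + AᵀP(A−BK) = [22.0085 -4.1091; -4.1091 14.2982]
tr(P') = 36.3067


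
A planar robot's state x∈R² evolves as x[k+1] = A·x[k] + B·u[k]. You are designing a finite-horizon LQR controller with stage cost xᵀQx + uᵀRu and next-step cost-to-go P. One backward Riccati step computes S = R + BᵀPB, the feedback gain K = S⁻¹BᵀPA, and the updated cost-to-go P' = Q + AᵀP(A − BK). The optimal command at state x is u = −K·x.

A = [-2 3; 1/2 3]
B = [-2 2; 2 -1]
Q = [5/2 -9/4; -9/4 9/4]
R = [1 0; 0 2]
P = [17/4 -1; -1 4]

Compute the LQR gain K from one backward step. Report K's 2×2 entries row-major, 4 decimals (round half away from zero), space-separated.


0.1156 1.6474 -0.6821 2.2803

BᵀP = [-10.5000 10.0000; 9.5000 -6.0000]
S = R + BᵀPB = [1 0; 0 2] + [41.0000 -31.0000; -31.0000 25.0000] = [42.0000 -31.0000; -31.0000 27.0000]
BᵀPA = [26.0000 -1.5000; -22.0000 10.5000]
K = S⁻¹·BᵀPA = [0.1156 1.6474; -0.6821 2.2803]
A−BK = [-0.4046 1.7341; -0.4133 1.9855]
AᵀP(A−BK) = [1.9884 -7.6647; -7.6647 34.7775]
P' = Q + AᵀP(A−BK) = [4.4884 -9.9147; -9.9147 37.0275]
tr(P') = 41.5159


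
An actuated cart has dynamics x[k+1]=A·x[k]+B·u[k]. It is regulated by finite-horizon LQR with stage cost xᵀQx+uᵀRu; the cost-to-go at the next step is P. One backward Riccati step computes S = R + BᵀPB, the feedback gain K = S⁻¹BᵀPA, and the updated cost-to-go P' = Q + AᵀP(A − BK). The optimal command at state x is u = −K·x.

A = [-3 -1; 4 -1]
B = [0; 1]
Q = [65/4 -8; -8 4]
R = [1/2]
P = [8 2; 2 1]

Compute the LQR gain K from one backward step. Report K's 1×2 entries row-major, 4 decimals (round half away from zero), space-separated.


BᵀP = [2.0000 1.0000]
S = R + BᵀPB = [1/2] + [1.0000] = [1.5000]
BᵀPA = [-2.0000 -3.0000]
K = S⁻¹·BᵀPA = [-1.3333 -2.0000]
A−BK = [-3.0000 -1.0000; 5.3333 1.0000]
AᵀP(A−BK) = [37.3333 14.0000; 14.0000 7.0000]
P' = Q + AᵀP(A−BK) = [53.5833 6.0000; 6.0000 11.0000]
tr(P') = 64.5833

-1.3333 -2.0000


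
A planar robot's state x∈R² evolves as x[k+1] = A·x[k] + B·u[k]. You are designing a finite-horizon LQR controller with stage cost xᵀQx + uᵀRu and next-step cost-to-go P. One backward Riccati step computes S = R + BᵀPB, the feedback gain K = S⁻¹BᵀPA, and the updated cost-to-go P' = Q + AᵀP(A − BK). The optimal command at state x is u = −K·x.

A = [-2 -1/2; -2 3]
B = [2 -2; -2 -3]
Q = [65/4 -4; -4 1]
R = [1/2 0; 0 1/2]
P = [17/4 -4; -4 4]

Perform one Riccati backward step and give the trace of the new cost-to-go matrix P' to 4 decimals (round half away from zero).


BᵀP = [16.5000 -16.0000; 3.5000 -4.0000]
S = R + BᵀPB = [1/2 0; 0 1/2] + [65.0000 15.0000; 15.0000 5.0000] = [65.5000 15.0000; 15.0000 5.5000]
BᵀPA = [-1.0000 -56.2500; 1.0000 -13.7500]
K = S⁻¹·BᵀPA = [-0.1516 -0.7625; 0.5952 -0.4205]
A−BK = [-0.5065 0.1839; -0.5176 0.2135]
AᵀP(A−BK) = [0.2532 -0.0920; -0.0920 0.3911]
P' = Q + AᵀP(A−BK) = [16.5032 -4.0920; -4.0920 1.3911]
tr(P') = 17.8943

17.8943


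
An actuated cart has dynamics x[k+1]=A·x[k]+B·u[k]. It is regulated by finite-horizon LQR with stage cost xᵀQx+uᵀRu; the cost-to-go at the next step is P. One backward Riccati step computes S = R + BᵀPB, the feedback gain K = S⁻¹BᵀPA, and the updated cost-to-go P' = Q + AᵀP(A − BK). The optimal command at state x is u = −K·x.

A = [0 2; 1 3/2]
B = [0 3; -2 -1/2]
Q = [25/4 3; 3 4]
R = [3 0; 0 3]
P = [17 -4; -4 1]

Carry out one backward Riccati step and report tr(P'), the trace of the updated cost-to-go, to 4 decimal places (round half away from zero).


BᵀP = [8.0000 -2.0000; 53.0000 -12.5000]
S = R + BᵀPB = [3 0; 0 3] + [4.0000 25.0000; 25.0000 165.2500] = [7.0000 25.0000; 25.0000 168.2500]
BᵀPA = [-2.0000 13.0000; -12.5000 87.2500]
K = S⁻¹·BᵀPA = [-0.0434 0.0109; -0.0678 0.5170]
A−BK = [0.2035 0.4491; 0.8792 1.7802]
AᵀP(A−BK) = [0.0651 -0.0163; -0.0163 1.0041]
P' = Q + AᵀP(A−BK) = [6.3151 2.9837; 2.9837 5.0041]
tr(P') = 11.3192

11.3192


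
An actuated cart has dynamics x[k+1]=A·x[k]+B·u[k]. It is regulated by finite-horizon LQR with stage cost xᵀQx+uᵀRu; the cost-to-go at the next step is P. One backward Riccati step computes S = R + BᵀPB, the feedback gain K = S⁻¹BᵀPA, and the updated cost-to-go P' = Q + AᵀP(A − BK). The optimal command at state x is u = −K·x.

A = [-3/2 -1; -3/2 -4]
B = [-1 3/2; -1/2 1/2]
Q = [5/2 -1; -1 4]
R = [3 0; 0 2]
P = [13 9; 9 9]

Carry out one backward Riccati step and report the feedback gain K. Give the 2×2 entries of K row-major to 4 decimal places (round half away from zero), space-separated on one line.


0.5554 1.0039 -0.9505 -1.3377

BᵀP = [-17.5000 -13.5000; 24.0000 18.0000]
S = R + BᵀPB = [3 0; 0 2] + [24.2500 -33.0000; -33.0000 45.0000] = [27.2500 -33.0000; -33.0000 47.0000]
BᵀPA = [46.5000 71.5000; -63.0000 -96.0000]
K = S⁻¹·BᵀPA = [0.5554 1.0039; -0.9505 -1.3377]
A−BK = [0.4811 2.0104; -0.7471 -2.8292]
AᵀP(A−BK) = [4.2947 10.0443; 10.0443 28.8031]
P' = Q + AᵀP(A−BK) = [6.7947 9.0443; 9.0443 32.8031]
tr(P') = 39.5978


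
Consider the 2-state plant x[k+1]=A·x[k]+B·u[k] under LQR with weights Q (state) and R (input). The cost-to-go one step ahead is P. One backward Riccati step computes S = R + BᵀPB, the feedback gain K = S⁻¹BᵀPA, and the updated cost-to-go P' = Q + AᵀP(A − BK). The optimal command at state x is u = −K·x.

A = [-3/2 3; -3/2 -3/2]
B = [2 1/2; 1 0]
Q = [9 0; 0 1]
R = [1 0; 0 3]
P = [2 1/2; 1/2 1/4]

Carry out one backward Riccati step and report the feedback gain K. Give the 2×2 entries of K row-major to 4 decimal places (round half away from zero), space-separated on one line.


-0.7568 1.0137 -0.0492 0.0984

BᵀP = [4.5000 1.2500; 1.0000 0.2500]
S = R + BᵀPB = [1 0; 0 3] + [10.2500 2.2500; 2.2500 0.5000] = [11.2500 2.2500; 2.2500 3.5000]
BᵀPA = [-8.6250 11.6250; -1.8750 2.6250]
K = S⁻¹·BᵀPA = [-0.7568 1.0137; -0.0492 0.0984]
A−BK = [0.0383 0.9235; -0.7432 -2.5137]
AᵀP(A−BK) = [0.6926 -0.6352; -0.6352 2.0205]
P' = Q + AᵀP(A−BK) = [9.6926 -0.6352; -0.6352 3.0205]
tr(P') = 12.7131


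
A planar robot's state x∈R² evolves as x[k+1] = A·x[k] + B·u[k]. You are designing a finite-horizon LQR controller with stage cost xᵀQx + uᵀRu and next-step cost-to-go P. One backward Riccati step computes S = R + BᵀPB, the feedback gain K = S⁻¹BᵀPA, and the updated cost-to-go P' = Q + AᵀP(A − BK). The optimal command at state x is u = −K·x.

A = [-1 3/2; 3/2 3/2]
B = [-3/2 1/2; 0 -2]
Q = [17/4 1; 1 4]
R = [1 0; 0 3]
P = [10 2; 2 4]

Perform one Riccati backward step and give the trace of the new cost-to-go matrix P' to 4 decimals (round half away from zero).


BᵀP = [-15.0000 -3.0000; 1.0000 -7.0000]
S = R + BᵀPB = [1 0; 0 3] + [22.5000 -1.5000; -1.5000 14.5000] = [23.5000 -1.5000; -1.5000 17.5000]
BᵀPA = [10.5000 -27.0000; -11.5000 -9.0000]
K = S⁻¹·BᵀPA = [0.4071 -1.1883; -0.6222 -0.6161]
A−BK = [-0.0782 0.0257; 0.2555 0.2677]
AᵀP(A−BK) = [1.5697 0.8912; 0.8912 2.8716]
P' = Q + AᵀP(A−BK) = [5.8197 1.8912; 1.8912 6.8716]
tr(P') = 12.6913

12.6913


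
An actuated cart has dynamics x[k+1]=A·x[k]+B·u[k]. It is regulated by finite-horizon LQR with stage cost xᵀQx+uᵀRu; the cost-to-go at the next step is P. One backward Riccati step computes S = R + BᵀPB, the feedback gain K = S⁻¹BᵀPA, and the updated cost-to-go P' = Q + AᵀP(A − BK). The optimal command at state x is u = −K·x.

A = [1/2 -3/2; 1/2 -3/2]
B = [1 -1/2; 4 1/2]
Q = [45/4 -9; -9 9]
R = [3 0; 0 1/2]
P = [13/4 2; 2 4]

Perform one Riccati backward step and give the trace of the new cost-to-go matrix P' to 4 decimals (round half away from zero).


22.3218

BᵀP = [11.2500 18.0000; -0.6250 1.0000]
S = R + BᵀPB = [3 0; 0 1/2] + [83.2500 3.3750; 3.3750 0.8125] = [86.2500 3.3750; 3.3750 1.3125]
BᵀPA = [14.6250 -43.8750; 0.1875 -0.5625]
K = S⁻¹·BᵀPA = [0.1823 -0.5470; -0.3260 0.9779]
A−BK = [0.1547 -0.4641; -0.0663 0.1989]
AᵀP(A−BK) = [0.2072 -0.6215; -0.6215 1.8646]
P' = Q + AᵀP(A−BK) = [11.4572 -9.6215; -9.6215 10.8646]
tr(P') = 22.3218


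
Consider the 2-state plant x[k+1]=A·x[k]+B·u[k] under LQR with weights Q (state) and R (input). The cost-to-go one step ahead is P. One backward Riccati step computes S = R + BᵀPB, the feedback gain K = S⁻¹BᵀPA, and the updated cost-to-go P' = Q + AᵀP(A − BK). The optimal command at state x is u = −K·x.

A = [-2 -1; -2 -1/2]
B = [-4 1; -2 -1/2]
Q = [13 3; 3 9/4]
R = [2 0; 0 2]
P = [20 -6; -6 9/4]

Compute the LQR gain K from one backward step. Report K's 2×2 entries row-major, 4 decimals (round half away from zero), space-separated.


0.4527 0.2286 0.1207 -0.0583

BᵀP = [-68.0000 19.5000; 23.0000 -7.1250]
S = R + BᵀPB = [2 0; 0 2] + [233.0000 -77.7500; -77.7500 26.5625] = [235.0000 -77.7500; -77.7500 28.5625]
BᵀPA = [97.0000 58.2500; -31.7500 -19.4375]
K = S⁻¹·BᵀPA = [0.4527 0.2286; 0.1207 -0.0583]
A−BK = [-0.3099 -0.0274; -1.0343 -0.0720]
AᵀP(A−BK) = [0.9204 0.2263; 0.2263 0.1143]
P' = Q + AᵀP(A−BK) = [13.9204 3.2263; 3.2263 2.3643]
tr(P') = 16.2847


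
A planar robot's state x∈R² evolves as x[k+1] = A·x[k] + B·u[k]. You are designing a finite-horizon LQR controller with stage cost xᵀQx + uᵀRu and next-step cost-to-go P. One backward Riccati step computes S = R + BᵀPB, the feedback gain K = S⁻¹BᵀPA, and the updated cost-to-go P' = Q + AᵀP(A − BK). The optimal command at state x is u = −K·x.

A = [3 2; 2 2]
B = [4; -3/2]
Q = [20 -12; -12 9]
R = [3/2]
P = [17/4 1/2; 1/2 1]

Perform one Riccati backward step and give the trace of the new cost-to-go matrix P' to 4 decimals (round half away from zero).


BᵀP = [16.2500 0.5000]
S = R + BᵀPB = [3/2] + [64.2500] = [65.7500]
BᵀPA = [49.7500 33.5000]
K = S⁻¹·BᵀPA = [0.7567 0.5095]
A−BK = [-0.0266 -0.0380; 3.1350 2.7643]
AᵀP(A−BK) = [10.6065 9.1521; 9.1521 7.9316]
P' = Q + AᵀP(A−BK) = [30.6065 -2.8479; -2.8479 16.9316]
tr(P') = 47.5380

47.5380


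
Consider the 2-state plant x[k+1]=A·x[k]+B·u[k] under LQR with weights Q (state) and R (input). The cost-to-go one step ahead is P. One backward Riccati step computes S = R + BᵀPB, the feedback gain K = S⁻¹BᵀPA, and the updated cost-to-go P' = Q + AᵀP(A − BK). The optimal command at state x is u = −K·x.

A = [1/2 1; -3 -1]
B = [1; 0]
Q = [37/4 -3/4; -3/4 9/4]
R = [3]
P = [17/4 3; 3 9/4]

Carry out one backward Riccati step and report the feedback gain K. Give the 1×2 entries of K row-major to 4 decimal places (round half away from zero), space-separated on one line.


-0.9483 0.1724

BᵀP = [4.2500 3.0000]
S = R + BᵀPB = [3] + [4.2500] = [7.2500]
BᵀPA = [-6.8750 1.2500]
K = S⁻¹·BᵀPA = [-0.9483 0.1724]
A−BK = [1.4483 0.8276; -3.0000 -1.0000]
AᵀP(A−BK) = [5.7931 -0.4397; -0.4397 0.2845]
P' = Q + AᵀP(A−BK) = [15.0431 -1.1897; -1.1897 2.5345]
tr(P') = 17.5776


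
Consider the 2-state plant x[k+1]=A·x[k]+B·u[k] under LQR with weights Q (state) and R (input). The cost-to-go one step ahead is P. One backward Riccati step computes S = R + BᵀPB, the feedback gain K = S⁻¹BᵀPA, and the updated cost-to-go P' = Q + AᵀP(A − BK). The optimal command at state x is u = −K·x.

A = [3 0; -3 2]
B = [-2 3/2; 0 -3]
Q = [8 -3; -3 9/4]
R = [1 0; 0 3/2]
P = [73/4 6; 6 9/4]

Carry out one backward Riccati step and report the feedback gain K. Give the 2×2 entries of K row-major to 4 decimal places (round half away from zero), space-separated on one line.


-0.8216 -0.4230 0.6775 -0.3893

BᵀP = [-36.5000 -12.0000; 9.3750 2.2500]
S = R + BᵀPB = [1 0; 0 3/2] + [73.0000 -18.7500; -18.7500 7.3125] = [74.0000 -18.7500; -18.7500 8.8125]
BᵀPA = [-73.5000 -24.0000; 21.3750 4.5000]
K = S⁻¹·BᵀPA = [-0.8216 -0.4230; 0.6775 -0.3893]
A−BK = [0.3406 -0.2620; -0.9676 0.8322]
AᵀP(A−BK) = [1.6324 -0.2667; -0.2667 0.6007]
P' = Q + AᵀP(A−BK) = [9.6324 -3.2667; -3.2667 2.8507]
tr(P') = 12.4832


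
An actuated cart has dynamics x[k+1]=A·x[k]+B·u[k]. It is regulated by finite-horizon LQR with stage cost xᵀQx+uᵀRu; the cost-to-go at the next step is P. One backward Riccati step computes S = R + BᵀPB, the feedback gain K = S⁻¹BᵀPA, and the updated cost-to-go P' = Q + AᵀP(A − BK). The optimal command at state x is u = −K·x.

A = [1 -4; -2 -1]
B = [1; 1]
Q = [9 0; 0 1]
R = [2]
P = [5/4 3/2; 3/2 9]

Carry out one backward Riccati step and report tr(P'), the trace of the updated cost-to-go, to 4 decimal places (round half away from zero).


BᵀP = [2.7500 10.5000]
S = R + BᵀPB = [2] + [13.2500] = [15.2500]
BᵀPA = [-18.2500 -21.5000]
K = S⁻¹·BᵀPA = [-1.1967 -1.4098]
A−BK = [2.1967 -2.5902; -0.8033 0.4098]
AᵀP(A−BK) = [9.4098 -2.2295; -2.2295 10.6885]
P' = Q + AᵀP(A−BK) = [18.4098 -2.2295; -2.2295 11.6885]
tr(P') = 30.0984

30.0984


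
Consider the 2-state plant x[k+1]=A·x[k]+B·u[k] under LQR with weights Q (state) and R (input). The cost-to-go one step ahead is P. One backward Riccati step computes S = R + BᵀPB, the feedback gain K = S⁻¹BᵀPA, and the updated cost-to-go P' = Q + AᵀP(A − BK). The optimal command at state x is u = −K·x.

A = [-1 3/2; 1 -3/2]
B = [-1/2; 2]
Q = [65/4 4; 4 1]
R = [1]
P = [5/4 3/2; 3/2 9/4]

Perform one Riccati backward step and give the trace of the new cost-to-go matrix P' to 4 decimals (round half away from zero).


18.0347

BᵀP = [2.3750 3.7500]
S = R + BᵀPB = [1] + [6.3125] = [7.3125]
BᵀPA = [1.3750 -2.0625]
K = S⁻¹·BᵀPA = [0.1880 -0.2821]
A−BK = [-0.9060 1.3590; 0.6239 -0.9359]
AᵀP(A−BK) = [0.2415 -0.3622; -0.3622 0.5433]
P' = Q + AᵀP(A−BK) = [16.4915 3.6378; 3.6378 1.5433]
tr(P') = 18.0347


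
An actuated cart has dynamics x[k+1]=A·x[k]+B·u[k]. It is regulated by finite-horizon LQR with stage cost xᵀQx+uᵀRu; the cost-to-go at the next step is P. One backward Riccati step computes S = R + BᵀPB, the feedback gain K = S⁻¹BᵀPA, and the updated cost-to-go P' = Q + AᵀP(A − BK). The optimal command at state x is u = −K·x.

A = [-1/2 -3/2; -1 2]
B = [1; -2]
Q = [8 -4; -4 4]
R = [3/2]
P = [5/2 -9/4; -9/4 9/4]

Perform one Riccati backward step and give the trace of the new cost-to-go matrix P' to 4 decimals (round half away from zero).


14.0881

BᵀP = [7.0000 -6.7500]
S = R + BᵀPB = [3/2] + [20.5000] = [22.0000]
BᵀPA = [3.2500 -24.0000]
K = S⁻¹·BᵀPA = [0.1477 -1.0909]
A−BK = [-0.6477 -0.4091; -0.7045 -0.1818]
AᵀP(A−BK) = [0.1449 -0.2045; -0.2045 1.9432]
P' = Q + AᵀP(A−BK) = [8.1449 -4.2045; -4.2045 5.9432]
tr(P') = 14.0881


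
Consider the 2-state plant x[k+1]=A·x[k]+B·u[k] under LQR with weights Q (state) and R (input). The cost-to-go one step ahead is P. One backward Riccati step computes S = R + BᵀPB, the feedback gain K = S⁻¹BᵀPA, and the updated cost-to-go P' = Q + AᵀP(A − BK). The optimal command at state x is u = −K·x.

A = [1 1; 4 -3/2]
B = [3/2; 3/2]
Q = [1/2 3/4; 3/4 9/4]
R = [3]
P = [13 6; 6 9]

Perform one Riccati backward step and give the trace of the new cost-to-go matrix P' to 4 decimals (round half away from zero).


BᵀP = [28.5000 22.5000]
S = R + BᵀPB = [3] + [76.5000] = [79.5000]
BᵀPA = [118.5000 -5.2500]
K = S⁻¹·BᵀPA = [1.4906 -0.0660]
A−BK = [-1.2358 1.0991; 1.7642 -1.4009]
AᵀP(A−BK) = [28.3679 -18.1745; -18.1745 14.9033]
P' = Q + AᵀP(A−BK) = [28.8679 -17.4245; -17.4245 17.1533]
tr(P') = 46.0212

46.0212


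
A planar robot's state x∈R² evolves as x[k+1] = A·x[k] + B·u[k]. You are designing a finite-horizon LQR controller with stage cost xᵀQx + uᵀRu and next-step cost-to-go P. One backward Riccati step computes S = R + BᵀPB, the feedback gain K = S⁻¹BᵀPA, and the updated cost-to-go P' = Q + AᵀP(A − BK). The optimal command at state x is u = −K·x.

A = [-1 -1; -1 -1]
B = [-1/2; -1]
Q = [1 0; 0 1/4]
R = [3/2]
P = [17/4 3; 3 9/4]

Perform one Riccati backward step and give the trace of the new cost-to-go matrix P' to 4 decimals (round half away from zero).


BᵀP = [-5.1250 -3.7500]
S = R + BᵀPB = [3/2] + [6.3125] = [7.8125]
BᵀPA = [8.8750 8.8750]
K = S⁻¹·BᵀPA = [1.1360 1.1360]
A−BK = [-0.4320 -0.4320; 0.1360 0.1360]
AᵀP(A−BK) = [2.4180 2.4180; 2.4180 2.4180]
P' = Q + AᵀP(A−BK) = [3.4180 2.4180; 2.4180 2.6680]
tr(P') = 6.0860

6.0860
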